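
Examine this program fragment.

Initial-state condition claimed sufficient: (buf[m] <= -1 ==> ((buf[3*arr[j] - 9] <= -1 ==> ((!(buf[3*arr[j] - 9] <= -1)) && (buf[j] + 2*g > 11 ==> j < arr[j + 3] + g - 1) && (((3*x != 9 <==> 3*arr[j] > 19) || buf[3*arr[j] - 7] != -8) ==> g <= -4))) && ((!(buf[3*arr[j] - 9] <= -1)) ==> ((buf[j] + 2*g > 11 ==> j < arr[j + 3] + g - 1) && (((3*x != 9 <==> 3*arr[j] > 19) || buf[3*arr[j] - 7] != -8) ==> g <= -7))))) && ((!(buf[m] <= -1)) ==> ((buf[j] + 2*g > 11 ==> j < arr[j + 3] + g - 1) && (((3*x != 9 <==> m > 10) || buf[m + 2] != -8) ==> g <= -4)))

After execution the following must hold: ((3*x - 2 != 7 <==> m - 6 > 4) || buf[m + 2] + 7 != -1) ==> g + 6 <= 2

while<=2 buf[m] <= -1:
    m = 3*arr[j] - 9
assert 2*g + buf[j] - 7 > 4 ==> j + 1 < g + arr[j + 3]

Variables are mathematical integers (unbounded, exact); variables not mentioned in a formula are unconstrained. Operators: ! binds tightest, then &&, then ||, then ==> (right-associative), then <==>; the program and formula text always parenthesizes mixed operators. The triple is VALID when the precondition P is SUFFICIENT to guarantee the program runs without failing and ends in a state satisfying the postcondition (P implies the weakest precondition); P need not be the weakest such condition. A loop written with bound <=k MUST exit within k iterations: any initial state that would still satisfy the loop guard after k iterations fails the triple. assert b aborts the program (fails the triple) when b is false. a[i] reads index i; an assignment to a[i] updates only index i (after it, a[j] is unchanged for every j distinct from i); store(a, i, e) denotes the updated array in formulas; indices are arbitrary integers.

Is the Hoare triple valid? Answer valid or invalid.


Working backward. After the program, the postcondition ((3*x - 2 != 7 <==> m - 6 > 4) || buf[m + 2] + 7 != -1) ==> g + 6 <= 2 must hold; in canonical form it is ((3*x != 9 <==> m > 10) || buf[m + 2] != -8) ==> g <= -4.
Before assert 2*g + buf[j] - 7 > 4 ==> j + 1 < g + arr[j + 3]: (buf[j] + 2*g > 11 ==> j < arr[j + 3] + g - 1) && (((3*x != 9 <==> m > 10) || buf[m + 2] != -8) ==> g <= -4)
Before the loop (bound <=2), unroll the exhaustion recursion (WP_0 = exit-now case; WP_j = one more guarded iteration, up to j = 2):
  WP_0: (!(buf[m] <= -1)) && (buf[j] + 2*g > 11 ==> j < arr[j + 3] + g - 1) && (((3*x != 9 <==> m > 10) || buf[m + 2] != -8) ==> g <= -4)
  WP_1: (buf[m] <= -1 ==> ((!(buf[3*arr[j] - 9] <= -1)) && (buf[j] + 2*g > 11 ==> j < arr[j + 3] + g - 1) && (((3*x != 9 <==> 3*arr[j] > 19) || buf[3*arr[j] - 7] != -8) ==> g <= -4))) && ((!(buf[m] <= -1)) ==> ((buf[j] + 2*g > 11 ==> j < arr[j + 3] + g - 1) && (((3*x != 9 <==> m > 10) || buf[m + 2] != -8) ==> g <= -4)))
  WP_2: (buf[m] <= -1 ==> ((buf[3*arr[j] - 9] <= -1 ==> ((!(buf[3*arr[j] - 9] <= -1)) && (buf[j] + 2*g > 11 ==> j < arr[j + 3] + g - 1) && (((3*x != 9 <==> 3*arr[j] > 19) || buf[3*arr[j] - 7] != -8) ==> g <= -4))) && ((!(buf[3*arr[j] - 9] <= -1)) ==> ((buf[j] + 2*g > 11 ==> j < arr[j + 3] + g - 1) && (((3*x != 9 <==> 3*arr[j] > 19) || buf[3*arr[j] - 7] != -8) ==> g <= -4))))) && ((!(buf[m] <= -1)) ==> ((buf[j] + 2*g > 11 ==> j < arr[j + 3] + g - 1) && (((3*x != 9 <==> m > 10) || buf[m + 2] != -8) ==> g <= -4)))
So before the loop: (buf[m] <= -1 ==> ((buf[3*arr[j] - 9] <= -1 ==> ((!(buf[3*arr[j] - 9] <= -1)) && (buf[j] + 2*g > 11 ==> j < arr[j + 3] + g - 1) && (((3*x != 9 <==> 3*arr[j] > 19) || buf[3*arr[j] - 7] != -8) ==> g <= -4))) && ((!(buf[3*arr[j] - 9] <= -1)) ==> ((buf[j] + 2*g > 11 ==> j < arr[j + 3] + g - 1) && (((3*x != 9 <==> 3*arr[j] > 19) || buf[3*arr[j] - 7] != -8) ==> g <= -4))))) && ((!(buf[m] <= -1)) ==> ((buf[j] + 2*g > 11 ==> j < arr[j + 3] + g - 1) && (((3*x != 9 <==> m > 10) || buf[m + 2] != -8) ==> g <= -4)))
The weakest precondition is (buf[m] <= -1 ==> ((buf[3*arr[j] - 9] <= -1 ==> ((!(buf[3*arr[j] - 9] <= -1)) && (buf[j] + 2*g > 11 ==> j < arr[j + 3] + g - 1) && (((3*x != 9 <==> 3*arr[j] > 19) || buf[3*arr[j] - 7] != -8) ==> g <= -4))) && ((!(buf[3*arr[j] - 9] <= -1)) ==> ((buf[j] + 2*g > 11 ==> j < arr[j + 3] + g - 1) && (((3*x != 9 <==> 3*arr[j] > 19) || buf[3*arr[j] - 7] != -8) ==> g <= -4))))) && ((!(buf[m] <= -1)) ==> ((buf[j] + 2*g > 11 ==> j < arr[j + 3] + g - 1) && (((3*x != 9 <==> m > 10) || buf[m + 2] != -8) ==> g <= -4))).
Check whether (buf[m] <= -1 ==> ((buf[3*arr[j] - 9] <= -1 ==> ((!(buf[3*arr[j] - 9] <= -1)) && (buf[j] + 2*g > 11 ==> j < arr[j + 3] + g - 1) && (((3*x != 9 <==> 3*arr[j] > 19) || buf[3*arr[j] - 7] != -8) ==> g <= -4))) && ((!(buf[3*arr[j] - 9] <= -1)) ==> ((buf[j] + 2*g > 11 ==> j < arr[j + 3] + g - 1) && (((3*x != 9 <==> 3*arr[j] > 19) || buf[3*arr[j] - 7] != -8) ==> g <= -7))))) && ((!(buf[m] <= -1)) ==> ((buf[j] + 2*g > 11 ==> j < arr[j + 3] + g - 1) && (((3*x != 9 <==> m > 10) || buf[m + 2] != -8) ==> g <= -4))) implies it.
Every state satisfying the precondition satisfies the weakest precondition: the implication holds.
Answer: valid


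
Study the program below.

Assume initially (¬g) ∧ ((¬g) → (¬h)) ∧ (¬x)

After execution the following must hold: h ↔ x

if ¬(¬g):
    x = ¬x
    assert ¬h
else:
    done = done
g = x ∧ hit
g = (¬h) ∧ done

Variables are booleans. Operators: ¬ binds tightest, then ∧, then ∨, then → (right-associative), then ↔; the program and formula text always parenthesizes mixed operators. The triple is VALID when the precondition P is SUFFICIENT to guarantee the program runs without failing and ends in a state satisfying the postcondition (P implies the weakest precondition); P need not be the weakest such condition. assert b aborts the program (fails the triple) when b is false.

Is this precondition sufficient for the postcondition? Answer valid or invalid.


Working backward. After the program, h ↔ x must hold.
Before g := (¬h) ∧ done: h ↔ x
Before g := x ∧ hit: h ↔ x
Then branch requires (¬h) ∧ (h ↔ (¬x)); else branch requires h ↔ x.
Before the if: (g → ((¬h) ∧ (h ↔ (¬x)))) ∧ ((¬g) → (h ↔ x))
The weakest precondition is (g → ((¬h) ∧ (h ↔ (¬x)))) ∧ ((¬g) → (h ↔ x)).
Check whether (¬g) ∧ ((¬g) → (¬h)) ∧ (¬x) implies it.
Every state satisfying the precondition satisfies the weakest precondition: the implication holds.
Answer: valid


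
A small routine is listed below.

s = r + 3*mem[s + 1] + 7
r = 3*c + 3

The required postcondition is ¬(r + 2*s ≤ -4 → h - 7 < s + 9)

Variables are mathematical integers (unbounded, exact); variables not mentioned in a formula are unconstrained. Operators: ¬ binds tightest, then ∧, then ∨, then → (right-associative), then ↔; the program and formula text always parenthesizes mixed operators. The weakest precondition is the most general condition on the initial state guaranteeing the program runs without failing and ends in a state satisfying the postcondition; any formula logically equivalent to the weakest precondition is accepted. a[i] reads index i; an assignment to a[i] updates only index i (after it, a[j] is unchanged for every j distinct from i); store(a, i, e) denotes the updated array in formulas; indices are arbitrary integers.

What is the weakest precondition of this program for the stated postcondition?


Working backward. After the program, the postcondition ¬(r + 2*s ≤ -4 → h - 7 < s + 9) must hold; in canonical form it is ¬(r + 2*s ≤ -4 → h < s + 16).
Before r := 3*c + 3: ¬(3*c + 2*s ≤ -7 → h < s + 16)
Before s := r + 3*mem[s + 1] + 7: ¬(6*mem[s + 1] + 3*c + 2*r ≤ -21 → h < 3*mem[s + 1] + r + 23)
Answer: WP = ¬(6*mem[s + 1] + 3*c + 2*r ≤ -21 → h < 3*mem[s + 1] + r + 23)


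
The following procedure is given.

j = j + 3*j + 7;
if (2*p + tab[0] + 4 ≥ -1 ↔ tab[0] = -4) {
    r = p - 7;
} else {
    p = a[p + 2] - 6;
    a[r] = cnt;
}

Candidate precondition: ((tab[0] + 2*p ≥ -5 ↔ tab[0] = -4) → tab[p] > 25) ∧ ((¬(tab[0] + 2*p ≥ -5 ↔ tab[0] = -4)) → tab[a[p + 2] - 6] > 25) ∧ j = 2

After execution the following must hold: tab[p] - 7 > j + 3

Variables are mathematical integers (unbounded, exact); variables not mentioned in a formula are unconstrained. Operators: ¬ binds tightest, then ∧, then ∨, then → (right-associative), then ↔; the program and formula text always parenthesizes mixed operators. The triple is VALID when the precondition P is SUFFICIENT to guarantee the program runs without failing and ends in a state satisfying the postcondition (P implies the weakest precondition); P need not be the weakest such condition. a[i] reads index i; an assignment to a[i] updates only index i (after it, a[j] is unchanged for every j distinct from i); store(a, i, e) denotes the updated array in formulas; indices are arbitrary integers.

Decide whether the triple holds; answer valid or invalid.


Working backward. After the program, the postcondition tab[p] - 7 > j + 3 must hold; in canonical form it is tab[p] > j + 10.
Then branch requires tab[p] > j + 10; else branch requires tab[a[p + 2] - 6] > j + 10.
Before the if: ((tab[0] + 2*p ≥ -5 ↔ tab[0] = -4) → tab[p] > j + 10) ∧ ((¬(tab[0] + 2*p ≥ -5 ↔ tab[0] = -4)) → tab[a[p + 2] - 6] > j + 10)
Before j := j + 3*j + 7: ((tab[0] + 2*p ≥ -5 ↔ tab[0] = -4) → tab[p] > 4*j + 17) ∧ ((¬(tab[0] + 2*p ≥ -5 ↔ tab[0] = -4)) → tab[a[p + 2] - 6] > 4*j + 17)
The weakest precondition is ((tab[0] + 2*p ≥ -5 ↔ tab[0] = -4) → tab[p] > 4*j + 17) ∧ ((¬(tab[0] + 2*p ≥ -5 ↔ tab[0] = -4)) → tab[a[p + 2] - 6] > 4*j + 17).
Check whether ((tab[0] + 2*p ≥ -5 ↔ tab[0] = -4) → tab[p] > 25) ∧ ((¬(tab[0] + 2*p ≥ -5 ↔ tab[0] = -4)) → tab[a[p + 2] - 6] > 25) ∧ j = 2 implies it.
Every state satisfying the precondition satisfies the weakest precondition: the implication holds.
Answer: valid


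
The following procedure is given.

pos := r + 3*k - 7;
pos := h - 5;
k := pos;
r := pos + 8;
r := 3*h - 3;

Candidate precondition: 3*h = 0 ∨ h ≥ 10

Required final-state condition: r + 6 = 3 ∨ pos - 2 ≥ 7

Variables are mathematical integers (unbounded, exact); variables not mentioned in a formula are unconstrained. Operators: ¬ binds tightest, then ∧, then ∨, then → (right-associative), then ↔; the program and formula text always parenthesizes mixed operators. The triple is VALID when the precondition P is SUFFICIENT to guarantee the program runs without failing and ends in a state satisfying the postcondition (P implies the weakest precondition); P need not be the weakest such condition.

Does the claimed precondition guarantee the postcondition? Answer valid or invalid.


Working backward. After the program, the postcondition r + 6 = 3 ∨ pos - 2 ≥ 7 must hold; in canonical form it is r = -3 ∨ pos ≥ 9.
Before r := 3*h - 3: 3*h = 0 ∨ pos ≥ 9
Before r := pos + 8: 3*h = 0 ∨ pos ≥ 9
Before k := pos: 3*h = 0 ∨ pos ≥ 9
Before pos := h - 5: 3*h = 0 ∨ h ≥ 14
Before pos := r + 3*k - 7: 3*h = 0 ∨ h ≥ 14
The weakest precondition is 3*h = 0 ∨ h ≥ 14.
Check whether 3*h = 0 ∨ h ≥ 10 implies it.
Countermodel: at the initial state h = 10, the precondition holds but the weakest precondition fails.
Answer: invalid


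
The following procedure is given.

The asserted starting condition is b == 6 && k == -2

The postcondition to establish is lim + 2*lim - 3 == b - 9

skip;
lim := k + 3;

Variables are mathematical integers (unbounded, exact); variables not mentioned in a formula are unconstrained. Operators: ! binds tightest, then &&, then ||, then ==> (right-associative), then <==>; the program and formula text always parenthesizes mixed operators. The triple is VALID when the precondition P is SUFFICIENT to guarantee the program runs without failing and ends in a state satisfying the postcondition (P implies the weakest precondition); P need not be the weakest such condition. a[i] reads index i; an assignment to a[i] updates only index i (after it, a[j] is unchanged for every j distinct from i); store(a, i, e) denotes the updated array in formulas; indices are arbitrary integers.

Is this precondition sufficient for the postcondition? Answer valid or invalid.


Working backward. After the program, the postcondition lim + 2*lim - 3 == b - 9 must hold; in canonical form it is 3*lim == b - 6.
Before lim := k + 3: 3*k == b - 15
Before skip: 3*k == b - 15
The weakest precondition is 3*k == b - 15.
Check whether b == 6 && k == -2 implies it.
Countermodel: at the initial state b = 6, k = -2, the precondition holds but the weakest precondition fails.
Answer: invalid


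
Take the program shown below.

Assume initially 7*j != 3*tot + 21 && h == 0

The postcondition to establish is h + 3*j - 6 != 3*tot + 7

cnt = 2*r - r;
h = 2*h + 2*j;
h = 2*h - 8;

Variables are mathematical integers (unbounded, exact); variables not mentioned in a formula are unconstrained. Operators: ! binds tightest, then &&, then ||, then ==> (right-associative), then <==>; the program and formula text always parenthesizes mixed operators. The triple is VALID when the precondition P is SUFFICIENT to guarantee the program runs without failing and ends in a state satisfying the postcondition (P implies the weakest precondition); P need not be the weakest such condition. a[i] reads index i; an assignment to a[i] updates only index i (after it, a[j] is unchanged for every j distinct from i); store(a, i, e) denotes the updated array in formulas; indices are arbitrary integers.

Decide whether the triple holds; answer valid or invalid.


Working backward. After the program, the postcondition h + 3*j - 6 != 3*tot + 7 must hold; in canonical form it is h + 3*j != 3*tot + 13.
Before h := 2*h - 8: 2*h + 3*j != 3*tot + 21
Before h := 2*h + 2*j: 4*h + 7*j != 3*tot + 21
Before cnt := 2*r - r: 4*h + 7*j != 3*tot + 21
The weakest precondition is 4*h + 7*j != 3*tot + 21.
Check whether 7*j != 3*tot + 21 && h == 0 implies it.
Every state satisfying the precondition satisfies the weakest precondition: the implication holds.
Answer: valid


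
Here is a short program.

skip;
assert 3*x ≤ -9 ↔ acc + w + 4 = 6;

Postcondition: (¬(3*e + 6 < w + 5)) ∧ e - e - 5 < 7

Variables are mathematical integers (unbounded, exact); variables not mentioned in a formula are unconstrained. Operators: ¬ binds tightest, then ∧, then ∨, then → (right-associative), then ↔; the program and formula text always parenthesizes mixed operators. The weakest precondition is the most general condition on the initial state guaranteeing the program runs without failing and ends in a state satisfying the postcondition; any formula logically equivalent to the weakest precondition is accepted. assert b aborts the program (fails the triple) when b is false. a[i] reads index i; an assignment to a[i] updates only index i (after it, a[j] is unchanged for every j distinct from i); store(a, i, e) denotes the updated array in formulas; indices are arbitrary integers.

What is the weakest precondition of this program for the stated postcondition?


Working backward. After the program, the postcondition (¬(3*e + 6 < w + 5)) ∧ e - e - 5 < 7 must hold; in canonical form it is ¬(3*e < w - 1).
Before assert 3*x ≤ -9 ↔ acc + w + 4 = 6: (3*x ≤ -9 ↔ acc + w = 2) ∧ (¬(3*e < w - 1))
Before skip: (3*x ≤ -9 ↔ acc + w = 2) ∧ (¬(3*e < w - 1))
Answer: WP = (3*x ≤ -9 ↔ acc + w = 2) ∧ (¬(3*e < w - 1))


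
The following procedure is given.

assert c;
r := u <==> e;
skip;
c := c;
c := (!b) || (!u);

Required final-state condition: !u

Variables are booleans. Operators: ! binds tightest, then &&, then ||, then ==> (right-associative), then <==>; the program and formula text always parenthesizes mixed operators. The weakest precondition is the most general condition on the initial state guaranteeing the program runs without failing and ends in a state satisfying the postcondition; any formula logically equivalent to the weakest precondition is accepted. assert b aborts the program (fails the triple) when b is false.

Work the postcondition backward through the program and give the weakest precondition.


Working backward. After the program, !u must hold.
Before c := (!b) || (!u): !u
Before c := c: !u
Before skip: !u
Before r := u <==> e: !u
Before assert c: c && (!u)
Answer: WP = c && (!u)


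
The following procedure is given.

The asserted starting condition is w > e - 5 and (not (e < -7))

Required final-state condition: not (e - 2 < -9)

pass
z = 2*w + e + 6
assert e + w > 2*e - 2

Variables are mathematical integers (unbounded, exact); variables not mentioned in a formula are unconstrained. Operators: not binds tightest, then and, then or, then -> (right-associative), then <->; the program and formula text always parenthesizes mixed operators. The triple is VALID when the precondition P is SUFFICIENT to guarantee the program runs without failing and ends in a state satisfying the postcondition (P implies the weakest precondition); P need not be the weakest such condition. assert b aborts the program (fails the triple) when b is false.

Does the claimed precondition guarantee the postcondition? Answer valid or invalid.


Working backward. After the program, the postcondition not (e - 2 < -9) must hold; in canonical form it is not (e < -7).
Before assert e + w > 2*e - 2: w > e - 2 and (not (e < -7))
Before z := 2*w + e + 6: w > e - 2 and (not (e < -7))
Before skip: w > e - 2 and (not (e < -7))
The weakest precondition is w > e - 2 and (not (e < -7)).
Check whether w > e - 5 and (not (e < -7)) implies it.
Countermodel: at the initial state e = 0, w = -2, the precondition holds but the weakest precondition fails.
Answer: invalid


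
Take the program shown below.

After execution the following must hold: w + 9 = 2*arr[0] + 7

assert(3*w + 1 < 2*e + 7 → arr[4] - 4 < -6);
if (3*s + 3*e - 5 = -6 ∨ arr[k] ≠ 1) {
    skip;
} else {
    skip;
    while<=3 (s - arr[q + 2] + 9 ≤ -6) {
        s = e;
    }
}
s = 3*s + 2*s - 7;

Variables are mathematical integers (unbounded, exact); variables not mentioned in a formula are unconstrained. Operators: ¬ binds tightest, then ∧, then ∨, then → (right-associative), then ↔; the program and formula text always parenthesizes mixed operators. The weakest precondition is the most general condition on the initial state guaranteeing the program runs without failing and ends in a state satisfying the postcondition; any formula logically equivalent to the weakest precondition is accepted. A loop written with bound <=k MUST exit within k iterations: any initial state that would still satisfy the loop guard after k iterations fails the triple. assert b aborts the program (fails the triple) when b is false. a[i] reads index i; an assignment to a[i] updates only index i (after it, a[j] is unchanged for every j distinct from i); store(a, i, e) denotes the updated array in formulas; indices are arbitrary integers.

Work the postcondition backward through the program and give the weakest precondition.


Working backward. After the program, the postcondition w + 9 = 2*arr[0] + 7 must hold; in canonical form it is w = 2*arr[0] - 2.
Before s := 3*s + 2*s - 7: w = 2*arr[0] - 2
Then branch requires w = 2*arr[0] - 2; else branch requires (s ≤ arr[q + 2] - 15 → ((e ≤ arr[q + 2] - 15 → ((e ≤ arr[q + 2] - 15 → ((¬(e ≤ arr[q + 2] - 15)) ∧ w = 2*arr[0] - 2)) ∧ ((¬(e ≤ arr[q + 2] - 15)) → w = 2*arr[0] - 2))) ∧ ((¬(e ≤ arr[q + 2] - 15)) → w = 2*arr[0] - 2))) ∧ ((¬(s ≤ arr[q + 2] - 15)) → w = 2*arr[0] - 2).
Before the if: ((3*e + 3*s = -1 ∨ arr[k] ≠ 1) → w = 2*arr[0] - 2) ∧ ((¬(3*e + 3*s = -1 ∨ arr[k] ≠ 1)) → ((s ≤ arr[q + 2] - 15 → ((e ≤ arr[q + 2] - 15 → ((e ≤ arr[q + 2] - 15 → ((¬(e ≤ arr[q + 2] - 15)) ∧ w = 2*arr[0] - 2)) ∧ ((¬(e ≤ arr[q + 2] - 15)) → w = 2*arr[0] - 2))) ∧ ((¬(e ≤ arr[q + 2] - 15)) → w = 2*arr[0] - 2))) ∧ ((¬(s ≤ arr[q + 2] - 15)) → w = 2*arr[0] - 2)))
Before assert 3*w + 1 < 2*e + 7 → arr[4] - 4 < -6: (3*w < 2*e + 6 → arr[4] < -2) ∧ ((3*e + 3*s = -1 ∨ arr[k] ≠ 1) → w = 2*arr[0] - 2) ∧ ((¬(3*e + 3*s = -1 ∨ arr[k] ≠ 1)) → ((s ≤ arr[q + 2] - 15 → ((e ≤ arr[q + 2] - 15 → ((e ≤ arr[q + 2] - 15 → ((¬(e ≤ arr[q + 2] - 15)) ∧ w = 2*arr[0] - 2)) ∧ ((¬(e ≤ arr[q + 2] - 15)) → w = 2*arr[0] - 2))) ∧ ((¬(e ≤ arr[q + 2] - 15)) → w = 2*arr[0] - 2))) ∧ ((¬(s ≤ arr[q + 2] - 15)) → w = 2*arr[0] - 2)))
Answer: WP = (3*w < 2*e + 6 → arr[4] < -2) ∧ ((3*e + 3*s = -1 ∨ arr[k] ≠ 1) → w = 2*arr[0] - 2) ∧ ((¬(3*e + 3*s = -1 ∨ arr[k] ≠ 1)) → ((s ≤ arr[q + 2] - 15 → ((e ≤ arr[q + 2] - 15 → ((e ≤ arr[q + 2] - 15 → ((¬(e ≤ arr[q + 2] - 15)) ∧ w = 2*arr[0] - 2)) ∧ ((¬(e ≤ arr[q + 2] - 15)) → w = 2*arr[0] - 2))) ∧ ((¬(e ≤ arr[q + 2] - 15)) → w = 2*arr[0] - 2))) ∧ ((¬(s ≤ arr[q + 2] - 15)) → w = 2*arr[0] - 2)))


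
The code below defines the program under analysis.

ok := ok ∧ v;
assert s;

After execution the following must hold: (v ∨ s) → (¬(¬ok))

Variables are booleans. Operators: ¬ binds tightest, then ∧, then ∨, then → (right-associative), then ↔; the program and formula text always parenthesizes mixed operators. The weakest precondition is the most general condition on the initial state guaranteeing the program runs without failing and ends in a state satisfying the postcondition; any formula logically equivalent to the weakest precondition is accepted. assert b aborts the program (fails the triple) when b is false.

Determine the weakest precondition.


Working backward. After the program, the postcondition (v ∨ s) → (¬(¬ok)) must hold; in canonical form it is (v ∨ s) → ok.
Before assert s: s ∧ ((v ∨ s) → ok)
Before ok := ok ∧ v: s ∧ ((v ∨ s) → (ok ∧ v))
Answer: WP = s ∧ ((v ∨ s) → (ok ∧ v))


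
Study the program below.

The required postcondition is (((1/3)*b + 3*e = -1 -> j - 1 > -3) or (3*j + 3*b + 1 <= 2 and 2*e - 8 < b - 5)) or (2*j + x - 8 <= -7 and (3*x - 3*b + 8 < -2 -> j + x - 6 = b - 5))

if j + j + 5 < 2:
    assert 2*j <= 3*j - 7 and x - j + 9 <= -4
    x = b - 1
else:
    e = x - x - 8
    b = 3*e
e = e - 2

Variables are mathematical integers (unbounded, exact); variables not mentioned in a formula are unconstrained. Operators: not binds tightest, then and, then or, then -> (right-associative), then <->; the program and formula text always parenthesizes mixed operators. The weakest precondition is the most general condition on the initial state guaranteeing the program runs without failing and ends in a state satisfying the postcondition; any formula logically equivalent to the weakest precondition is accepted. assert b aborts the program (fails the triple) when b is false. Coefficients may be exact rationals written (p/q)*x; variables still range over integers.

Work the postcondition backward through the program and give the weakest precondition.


Working backward. After the program, the postcondition (((1/3)*b + 3*e = -1 -> j - 1 > -3) or (3*j + 3*b + 1 <= 2 and 2*e - 8 < b - 5)) or (2*j + x - 8 <= -7 and (3*x - 3*b + 8 < -2 -> j + x - 6 = b - 5)) must hold; in canonical form it is ((1/3)*b + 3*e = -1 -> j > -2) or (3*b + 3*j <= 1 and 2*e < b + 3) or (2*j + x <= 1 and (3*x < 3*b - 10 -> j + x = b + 1)).
Before e := e - 2: ((1/3)*b + 3*e = 5 -> j > -2) or (3*b + 3*j <= 1 and 2*e < b + 7) or (2*j + x <= 1 and (3*x < 3*b - 10 -> j + x = b + 1))
Then branch requires j >= 7 and x <= j - 13 and (((1/3)*b + 3*e = 5 -> j > -2) or (3*b + 3*j <= 1 and 2*e < b + 7) or b + 2*j <= 2); else branch requires true.
Before the if: 2*j < -3 -> (j >= 7 and x <= j - 13 and (((1/3)*b + 3*e = 5 -> j > -2) or (3*b + 3*j <= 1 and 2*e < b + 7) or b + 2*j <= 2))
Answer: WP = 2*j < -3 -> (j >= 7 and x <= j - 13 and (((1/3)*b + 3*e = 5 -> j > -2) or (3*b + 3*j <= 1 and 2*e < b + 7) or b + 2*j <= 2))


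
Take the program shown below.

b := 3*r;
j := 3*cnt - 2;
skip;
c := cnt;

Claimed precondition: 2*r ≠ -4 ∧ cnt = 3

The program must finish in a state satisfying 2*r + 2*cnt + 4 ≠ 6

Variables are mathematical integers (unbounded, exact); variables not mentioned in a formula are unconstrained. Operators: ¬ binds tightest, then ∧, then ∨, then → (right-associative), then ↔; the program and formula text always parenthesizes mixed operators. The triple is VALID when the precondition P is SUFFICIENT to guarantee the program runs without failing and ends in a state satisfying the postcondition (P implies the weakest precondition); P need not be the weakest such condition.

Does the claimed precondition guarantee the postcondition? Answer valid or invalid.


Working backward. After the program, the postcondition 2*r + 2*cnt + 4 ≠ 6 must hold; in canonical form it is 2*cnt + 2*r ≠ 2.
Before c := cnt: 2*cnt + 2*r ≠ 2
Before skip: 2*cnt + 2*r ≠ 2
Before j := 3*cnt - 2: 2*cnt + 2*r ≠ 2
Before b := 3*r: 2*cnt + 2*r ≠ 2
The weakest precondition is 2*cnt + 2*r ≠ 2.
Check whether 2*r ≠ -4 ∧ cnt = 3 implies it.
Every state satisfying the precondition satisfies the weakest precondition: the implication holds.
Answer: valid


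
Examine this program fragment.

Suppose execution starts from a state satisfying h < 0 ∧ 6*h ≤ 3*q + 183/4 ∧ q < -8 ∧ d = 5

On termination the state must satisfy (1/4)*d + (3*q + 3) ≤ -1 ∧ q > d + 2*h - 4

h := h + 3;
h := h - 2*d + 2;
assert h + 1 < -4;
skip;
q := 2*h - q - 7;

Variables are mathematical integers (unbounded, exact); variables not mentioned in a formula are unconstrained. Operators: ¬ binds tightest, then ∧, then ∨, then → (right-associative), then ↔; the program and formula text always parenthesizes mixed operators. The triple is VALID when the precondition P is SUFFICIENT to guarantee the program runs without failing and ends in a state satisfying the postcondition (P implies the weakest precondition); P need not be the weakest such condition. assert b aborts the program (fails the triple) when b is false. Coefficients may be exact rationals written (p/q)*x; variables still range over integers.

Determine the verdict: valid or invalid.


Working backward. After the program, the postcondition (1/4)*d + (3*q + 3) ≤ -1 ∧ q > d + 2*h - 4 must hold; in canonical form it is (1/4)*d + 3*q ≤ -4 ∧ q > d + 2*h - 4.
Before q := 2*h - q - 7: (1/4)*d + 6*h ≤ 3*q + 17 ∧ d + q < -3
Before skip: (1/4)*d + 6*h ≤ 3*q + 17 ∧ d + q < -3
Before assert h + 1 < -4: h < -5 ∧ (1/4)*d + 6*h ≤ 3*q + 17 ∧ d + q < -3
Before h := h - 2*d + 2: h < 2*d - 7 ∧ 6*h ≤ (47/4)*d + 3*q + 5 ∧ d + q < -3
Before h := h + 3: h < 2*d - 10 ∧ 6*h ≤ (47/4)*d + 3*q - 13 ∧ d + q < -3
The weakest precondition is h < 2*d - 10 ∧ 6*h ≤ (47/4)*d + 3*q - 13 ∧ d + q < -3.
Check whether h < 0 ∧ 6*h ≤ 3*q + 183/4 ∧ q < -8 ∧ d = 5 implies it.
Every state satisfying the precondition satisfies the weakest precondition: the implication holds.
Answer: valid


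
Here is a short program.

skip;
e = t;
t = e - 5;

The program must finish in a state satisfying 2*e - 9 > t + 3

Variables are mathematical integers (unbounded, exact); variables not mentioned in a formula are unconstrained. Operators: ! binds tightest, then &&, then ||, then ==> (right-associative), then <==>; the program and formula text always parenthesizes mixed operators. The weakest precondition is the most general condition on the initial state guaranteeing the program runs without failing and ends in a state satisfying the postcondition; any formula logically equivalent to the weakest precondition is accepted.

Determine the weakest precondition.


Working backward. After the program, the postcondition 2*e - 9 > t + 3 must hold; in canonical form it is 2*e > t + 12.
Before t := e - 5: e > 7
Before e := t: t > 7
Before skip: t > 7
Answer: WP = t > 7


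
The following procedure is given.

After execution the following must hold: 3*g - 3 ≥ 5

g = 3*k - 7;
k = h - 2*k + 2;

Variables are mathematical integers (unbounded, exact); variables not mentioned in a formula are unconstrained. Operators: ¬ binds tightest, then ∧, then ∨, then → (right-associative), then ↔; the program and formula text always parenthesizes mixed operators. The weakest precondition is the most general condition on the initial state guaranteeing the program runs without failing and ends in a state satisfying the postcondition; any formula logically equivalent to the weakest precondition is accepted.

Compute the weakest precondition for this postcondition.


Working backward. After the program, the postcondition 3*g - 3 ≥ 5 must hold; in canonical form it is 3*g ≥ 8.
Before k := h - 2*k + 2: 3*g ≥ 8
Before g := 3*k - 7: 9*k ≥ 29
Answer: WP = 9*k ≥ 29


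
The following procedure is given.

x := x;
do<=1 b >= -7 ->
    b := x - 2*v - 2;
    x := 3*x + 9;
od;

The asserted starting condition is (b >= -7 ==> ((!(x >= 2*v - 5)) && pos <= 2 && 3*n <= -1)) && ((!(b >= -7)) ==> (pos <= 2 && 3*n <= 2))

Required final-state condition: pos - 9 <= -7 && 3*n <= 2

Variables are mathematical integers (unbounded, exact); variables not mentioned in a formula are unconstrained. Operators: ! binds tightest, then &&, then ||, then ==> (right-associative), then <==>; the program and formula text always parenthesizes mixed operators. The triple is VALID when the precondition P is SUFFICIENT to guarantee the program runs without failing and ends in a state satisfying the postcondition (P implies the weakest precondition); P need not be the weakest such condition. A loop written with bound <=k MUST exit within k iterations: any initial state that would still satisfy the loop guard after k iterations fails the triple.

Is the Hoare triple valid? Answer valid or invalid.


Working backward. After the program, the postcondition pos - 9 <= -7 && 3*n <= 2 must hold; in canonical form it is pos <= 2 && 3*n <= 2.
Before the loop (bound <=1), unroll the exhaustion recursion (WP_0 = exit-now case; WP_j = one more guarded iteration, up to j = 1):
  WP_0: (!(b >= -7)) && pos <= 2 && 3*n <= 2
  WP_1: (b >= -7 ==> ((!(x >= 2*v - 5)) && pos <= 2 && 3*n <= 2)) && ((!(b >= -7)) ==> (pos <= 2 && 3*n <= 2))
So before the loop: (b >= -7 ==> ((!(x >= 2*v - 5)) && pos <= 2 && 3*n <= 2)) && ((!(b >= -7)) ==> (pos <= 2 && 3*n <= 2))
Before x := x: (b >= -7 ==> ((!(x >= 2*v - 5)) && pos <= 2 && 3*n <= 2)) && ((!(b >= -7)) ==> (pos <= 2 && 3*n <= 2))
The weakest precondition is (b >= -7 ==> ((!(x >= 2*v - 5)) && pos <= 2 && 3*n <= 2)) && ((!(b >= -7)) ==> (pos <= 2 && 3*n <= 2)).
Check whether (b >= -7 ==> ((!(x >= 2*v - 5)) && pos <= 2 && 3*n <= -1)) && ((!(b >= -7)) ==> (pos <= 2 && 3*n <= 2)) implies it.
Every state satisfying the precondition satisfies the weakest precondition: the implication holds.
Answer: valid


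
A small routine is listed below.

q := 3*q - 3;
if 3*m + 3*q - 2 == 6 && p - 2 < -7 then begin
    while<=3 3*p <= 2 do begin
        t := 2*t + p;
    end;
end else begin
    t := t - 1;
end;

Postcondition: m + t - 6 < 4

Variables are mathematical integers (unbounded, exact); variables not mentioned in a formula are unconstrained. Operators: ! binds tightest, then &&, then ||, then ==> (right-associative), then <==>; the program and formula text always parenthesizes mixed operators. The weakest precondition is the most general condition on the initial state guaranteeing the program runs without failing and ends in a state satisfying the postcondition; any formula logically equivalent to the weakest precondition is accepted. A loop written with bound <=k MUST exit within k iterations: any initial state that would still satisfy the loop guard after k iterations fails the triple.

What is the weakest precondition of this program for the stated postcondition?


Working backward. After the program, the postcondition m + t - 6 < 4 must hold; in canonical form it is m + t < 10.
Then branch requires (3*p <= 2 ==> ((3*p <= 2 ==> ((3*p <= 2 ==> ((!(3*p <= 2)) && m + 7*p + 8*t < 10)) && ((!(3*p <= 2)) ==> m + 3*p + 4*t < 10))) && ((!(3*p <= 2)) ==> m + p + 2*t < 10))) && ((!(3*p <= 2)) ==> m + t < 10); else branch requires m + t < 11.
Before the if: ((3*m + 3*q == 8 && p < -5) ==> ((3*p <= 2 ==> ((3*p <= 2 ==> ((3*p <= 2 ==> ((!(3*p <= 2)) && m + 7*p + 8*t < 10)) && ((!(3*p <= 2)) ==> m + 3*p + 4*t < 10))) && ((!(3*p <= 2)) ==> m + p + 2*t < 10))) && ((!(3*p <= 2)) ==> m + t < 10))) && ((!(3*m + 3*q == 8 && p < -5)) ==> m + t < 11)
Before q := 3*q - 3: ((3*m + 9*q == 17 && p < -5) ==> ((3*p <= 2 ==> ((3*p <= 2 ==> ((3*p <= 2 ==> ((!(3*p <= 2)) && m + 7*p + 8*t < 10)) && ((!(3*p <= 2)) ==> m + 3*p + 4*t < 10))) && ((!(3*p <= 2)) ==> m + p + 2*t < 10))) && ((!(3*p <= 2)) ==> m + t < 10))) && ((!(3*m + 9*q == 17 && p < -5)) ==> m + t < 11)
Answer: WP = ((3*m + 9*q == 17 && p < -5) ==> ((3*p <= 2 ==> ((3*p <= 2 ==> ((3*p <= 2 ==> ((!(3*p <= 2)) && m + 7*p + 8*t < 10)) && ((!(3*p <= 2)) ==> m + 3*p + 4*t < 10))) && ((!(3*p <= 2)) ==> m + p + 2*t < 10))) && ((!(3*p <= 2)) ==> m + t < 10))) && ((!(3*m + 9*q == 17 && p < -5)) ==> m + t < 11)


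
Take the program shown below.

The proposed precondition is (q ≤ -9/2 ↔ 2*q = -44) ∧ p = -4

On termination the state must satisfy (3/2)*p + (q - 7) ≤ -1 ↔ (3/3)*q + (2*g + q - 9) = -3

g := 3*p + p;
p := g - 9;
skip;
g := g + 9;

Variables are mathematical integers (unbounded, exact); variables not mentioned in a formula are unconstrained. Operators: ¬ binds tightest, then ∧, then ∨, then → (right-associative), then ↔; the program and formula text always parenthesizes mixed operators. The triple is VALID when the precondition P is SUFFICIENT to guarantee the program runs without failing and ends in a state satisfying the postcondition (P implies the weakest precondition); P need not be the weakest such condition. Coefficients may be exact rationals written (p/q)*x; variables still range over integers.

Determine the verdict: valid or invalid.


Working backward. After the program, the postcondition (3/2)*p + (q - 7) ≤ -1 ↔ (3/3)*q + (2*g + q - 9) = -3 must hold; in canonical form it is (3/2)*p + q ≤ 6 ↔ 2*g + 2*q = 6.
Before g := g + 9: (3/2)*p + q ≤ 6 ↔ 2*g + 2*q = -12
Before skip: (3/2)*p + q ≤ 6 ↔ 2*g + 2*q = -12
Before p := g - 9: (3/2)*g + q ≤ 39/2 ↔ 2*g + 2*q = -12
Before g := 3*p + p: 6*p + q ≤ 39/2 ↔ 8*p + 2*q = -12
The weakest precondition is 6*p + q ≤ 39/2 ↔ 8*p + 2*q = -12.
Check whether (q ≤ -9/2 ↔ 2*q = -44) ∧ p = -4 implies it.
Countermodel: at the initial state p = -4, q = 0, the precondition holds but the weakest precondition fails.
Answer: invalid


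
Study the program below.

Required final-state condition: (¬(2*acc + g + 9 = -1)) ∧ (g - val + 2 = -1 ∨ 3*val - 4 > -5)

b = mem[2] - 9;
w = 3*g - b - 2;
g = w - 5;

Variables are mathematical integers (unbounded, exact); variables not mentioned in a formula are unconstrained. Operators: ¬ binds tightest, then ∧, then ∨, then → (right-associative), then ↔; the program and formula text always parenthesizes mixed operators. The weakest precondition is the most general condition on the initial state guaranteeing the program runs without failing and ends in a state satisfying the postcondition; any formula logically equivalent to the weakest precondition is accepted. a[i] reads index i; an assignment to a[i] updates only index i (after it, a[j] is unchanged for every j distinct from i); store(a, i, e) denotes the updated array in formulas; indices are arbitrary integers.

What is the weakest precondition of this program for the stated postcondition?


Working backward. After the program, the postcondition (¬(2*acc + g + 9 = -1)) ∧ (g - val + 2 = -1 ∨ 3*val - 4 > -5) must hold; in canonical form it is (¬(2*acc + g = -10)) ∧ (g = val - 3 ∨ 3*val > -1).
Before g := w - 5: (¬(2*acc + w = -5)) ∧ (w = val + 2 ∨ 3*val > -1)
Before w := 3*g - b - 2: (¬(2*acc + 3*g = b - 3)) ∧ (3*g = b + val + 4 ∨ 3*val > -1)
Before b := mem[2] - 9: (¬(2*acc + 3*g = mem[2] - 12)) ∧ (3*g = mem[2] + val - 5 ∨ 3*val > -1)
Answer: WP = (¬(2*acc + 3*g = mem[2] - 12)) ∧ (3*g = mem[2] + val - 5 ∨ 3*val > -1)


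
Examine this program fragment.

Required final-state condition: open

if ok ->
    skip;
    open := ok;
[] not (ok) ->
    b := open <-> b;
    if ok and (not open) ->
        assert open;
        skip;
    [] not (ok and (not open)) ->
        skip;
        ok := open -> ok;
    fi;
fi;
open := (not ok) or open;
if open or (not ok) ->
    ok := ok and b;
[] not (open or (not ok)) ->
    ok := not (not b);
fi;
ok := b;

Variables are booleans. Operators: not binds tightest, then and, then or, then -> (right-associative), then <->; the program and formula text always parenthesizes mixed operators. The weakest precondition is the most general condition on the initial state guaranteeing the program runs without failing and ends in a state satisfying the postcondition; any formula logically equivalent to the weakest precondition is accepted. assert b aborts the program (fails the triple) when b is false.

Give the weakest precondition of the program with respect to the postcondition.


Working backward. After the program, open must hold.
Before ok := b: open
Then branch requires open; else branch requires open.
Before the if: ((open or (not ok)) -> open) and ((not (open or (not ok))) -> open)
Before open := (not ok) or open: (not ((not ok) or open)) -> ((not ok) or open)
Then branch requires true; else branch requires ((ok and (not open)) -> (open and ((not ((not ok) or open)) -> ((not ok) or open)))) and ((not (ok and (not open))) -> ((not ((not (open -> ok)) or open)) -> ((not (open -> ok)) or open))).
Before the if: (not ok) -> (((ok and (not open)) -> (open and ((not ((not ok) or open)) -> ((not ok) or open)))) and ((not (ok and (not open))) -> ((not ((not (open -> ok)) or open)) -> ((not (open -> ok)) or open))))
Answer: WP = (not ok) -> (((ok and (not open)) -> (open and ((not ((not ok) or open)) -> ((not ok) or open)))) and ((not (ok and (not open))) -> ((not ((not (open -> ok)) or open)) -> ((not (open -> ok)) or open))))


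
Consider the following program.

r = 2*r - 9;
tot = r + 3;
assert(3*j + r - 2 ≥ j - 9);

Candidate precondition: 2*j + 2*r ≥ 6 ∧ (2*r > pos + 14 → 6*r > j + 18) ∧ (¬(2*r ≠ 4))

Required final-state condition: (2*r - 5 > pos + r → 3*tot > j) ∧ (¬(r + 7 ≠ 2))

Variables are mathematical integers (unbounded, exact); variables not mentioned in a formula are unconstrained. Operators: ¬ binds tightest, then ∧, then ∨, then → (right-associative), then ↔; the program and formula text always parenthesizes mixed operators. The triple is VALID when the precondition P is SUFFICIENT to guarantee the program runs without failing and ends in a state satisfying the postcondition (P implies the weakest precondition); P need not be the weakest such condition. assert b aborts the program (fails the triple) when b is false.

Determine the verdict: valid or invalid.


Working backward. After the program, the postcondition (2*r - 5 > pos + r → 3*tot > j) ∧ (¬(r + 7 ≠ 2)) must hold; in canonical form it is (r > pos + 5 → 3*tot > j) ∧ (¬(r ≠ -5)).
Before assert 3*j + r - 2 ≥ j - 9: 2*j + r ≥ -7 ∧ (r > pos + 5 → 3*tot > j) ∧ (¬(r ≠ -5))
Before tot := r + 3: 2*j + r ≥ -7 ∧ (r > pos + 5 → 3*r > j - 9) ∧ (¬(r ≠ -5))
Before r := 2*r - 9: 2*j + 2*r ≥ 2 ∧ (2*r > pos + 14 → 6*r > j + 18) ∧ (¬(2*r ≠ 4))
The weakest precondition is 2*j + 2*r ≥ 2 ∧ (2*r > pos + 14 → 6*r > j + 18) ∧ (¬(2*r ≠ 4)).
Check whether 2*j + 2*r ≥ 6 ∧ (2*r > pos + 14 → 6*r > j + 18) ∧ (¬(2*r ≠ 4)) implies it.
Every state satisfying the precondition satisfies the weakest precondition: the implication holds.
Answer: valid


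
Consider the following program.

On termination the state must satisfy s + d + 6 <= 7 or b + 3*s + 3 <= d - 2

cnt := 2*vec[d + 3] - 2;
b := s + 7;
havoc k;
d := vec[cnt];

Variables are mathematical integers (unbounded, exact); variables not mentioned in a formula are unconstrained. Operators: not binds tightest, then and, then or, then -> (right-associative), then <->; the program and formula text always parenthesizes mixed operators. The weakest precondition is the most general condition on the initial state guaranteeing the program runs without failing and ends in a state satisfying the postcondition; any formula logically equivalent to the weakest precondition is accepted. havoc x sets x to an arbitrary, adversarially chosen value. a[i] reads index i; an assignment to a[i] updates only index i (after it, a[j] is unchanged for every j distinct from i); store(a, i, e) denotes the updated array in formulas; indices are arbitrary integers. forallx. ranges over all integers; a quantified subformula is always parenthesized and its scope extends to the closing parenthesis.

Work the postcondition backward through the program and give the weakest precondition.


Working backward. After the program, the postcondition s + d + 6 <= 7 or b + 3*s + 3 <= d - 2 must hold; in canonical form it is d + s <= 1 or b + 3*s <= d - 5.
Before d := vec[cnt]: vec[cnt] + s <= 1 or b + 3*s <= vec[cnt] - 5
Before havoc k: vec[cnt] + s <= 1 or b + 3*s <= vec[cnt] - 5
Before b := s + 7: vec[cnt] + s <= 1 or 4*s <= vec[cnt] - 12
Before cnt := 2*vec[d + 3] - 2: vec[2*vec[d + 3] - 2] + s <= 1 or 4*s <= vec[2*vec[d + 3] - 2] - 12
Answer: WP = vec[2*vec[d + 3] - 2] + s <= 1 or 4*s <= vec[2*vec[d + 3] - 2] - 12
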